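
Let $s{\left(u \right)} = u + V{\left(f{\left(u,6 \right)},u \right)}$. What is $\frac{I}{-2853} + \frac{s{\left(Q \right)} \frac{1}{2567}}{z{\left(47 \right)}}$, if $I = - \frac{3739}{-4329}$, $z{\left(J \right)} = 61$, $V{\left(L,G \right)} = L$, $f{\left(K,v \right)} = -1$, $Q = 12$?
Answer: $- \frac{449621786}{1933949195919} \approx -0.00023249$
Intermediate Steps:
$s{\left(u \right)} = -1 + u$ ($s{\left(u \right)} = u - 1 = -1 + u$)
$I = \frac{3739}{4329}$ ($I = \left(-3739\right) \left(- \frac{1}{4329}\right) = \frac{3739}{4329} \approx 0.86371$)
$\frac{I}{-2853} + \frac{s{\left(Q \right)} \frac{1}{2567}}{z{\left(47 \right)}} = \frac{3739}{4329 \left(-2853\right)} + \frac{\left(-1 + 12\right) \frac{1}{2567}}{61} = \frac{3739}{4329} \left(- \frac{1}{2853}\right) + 11 \cdot \frac{1}{2567} \cdot \frac{1}{61} = - \frac{3739}{12350637} + \frac{11}{2567} \cdot \frac{1}{61} = - \frac{3739}{12350637} + \frac{11}{156587} = - \frac{449621786}{1933949195919}$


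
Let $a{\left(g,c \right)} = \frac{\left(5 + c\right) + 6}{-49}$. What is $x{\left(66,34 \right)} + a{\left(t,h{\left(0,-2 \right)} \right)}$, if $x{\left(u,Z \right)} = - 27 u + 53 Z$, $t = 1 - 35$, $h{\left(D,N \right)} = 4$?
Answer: $\frac{965}{49} \approx 19.694$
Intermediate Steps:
$t = -34$ ($t = 1 - 35 = -34$)
$a{\left(g,c \right)} = - \frac{11}{49} - \frac{c}{49}$ ($a{\left(g,c \right)} = \left(11 + c\right) \left(- \frac{1}{49}\right) = - \frac{11}{49} - \frac{c}{49}$)
$x{\left(66,34 \right)} + a{\left(t,h{\left(0,-2 \right)} \right)} = \left(\left(-27\right) 66 + 53 \cdot 34\right) - \frac{15}{49} = \left(-1782 + 1802\right) - \frac{15}{49} = 20 - \frac{15}{49} = \frac{965}{49}$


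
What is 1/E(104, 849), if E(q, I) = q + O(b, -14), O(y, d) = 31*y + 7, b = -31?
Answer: -1/850 ≈ -0.0011765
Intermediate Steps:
O(y, d) = 7 + 31*y
E(q, I) = -954 + q (E(q, I) = q + (7 + 31*(-31)) = q + (7 - 961) = q - 954 = -954 + q)
1/E(104, 849) = 1/(-954 + 104) = 1/(-850) = -1/850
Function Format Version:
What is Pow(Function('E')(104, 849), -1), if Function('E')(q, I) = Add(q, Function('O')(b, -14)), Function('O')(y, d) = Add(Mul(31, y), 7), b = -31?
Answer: Rational(-1, 850) ≈ -0.0011765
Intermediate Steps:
Function('O')(y, d) = Add(7, Mul(31, y))
Function('E')(q, I) = Add(-954, q) (Function('E')(q, I) = Add(q, Add(7, Mul(31, -31))) = Add(q, Add(7, -961)) = Add(q, -954) = Add(-954, q))
Pow(Function('E')(104, 849), -1) = Pow(Add(-954, 104), -1) = Pow(-850, -1) = Rational(-1, 850)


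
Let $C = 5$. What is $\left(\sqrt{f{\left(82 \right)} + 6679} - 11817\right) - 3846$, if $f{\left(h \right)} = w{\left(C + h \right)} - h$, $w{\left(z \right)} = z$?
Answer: $-15663 + 2 \sqrt{1671} \approx -15581.0$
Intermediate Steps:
$f{\left(h \right)} = 5$ ($f{\left(h \right)} = \left(5 + h\right) - h = 5$)
$\left(\sqrt{f{\left(82 \right)} + 6679} - 11817\right) - 3846 = \left(\sqrt{5 + 6679} - 11817\right) - 3846 = \left(\sqrt{6684} - 11817\right) - 3846 = \left(2 \sqrt{1671} - 11817\right) - 3846 = \left(-11817 + 2 \sqrt{1671}\right) - 3846 = -15663 + 2 \sqrt{1671}$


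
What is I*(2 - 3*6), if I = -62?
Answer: 992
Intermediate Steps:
I*(2 - 3*6) = -62*(2 - 3*6) = -62*(2 - 18) = -62*(-16) = 992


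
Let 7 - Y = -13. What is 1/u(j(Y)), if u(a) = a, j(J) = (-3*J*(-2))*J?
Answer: 1/2400 ≈ 0.00041667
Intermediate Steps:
Y = 20 (Y = 7 - 1*(-13) = 7 + 13 = 20)
j(J) = 6*J**2 (j(J) = (6*J)*J = 6*J**2)
1/u(j(Y)) = 1/(6*20**2) = 1/(6*400) = 1/2400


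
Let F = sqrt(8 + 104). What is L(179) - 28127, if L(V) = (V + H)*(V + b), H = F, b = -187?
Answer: -29559 - 32*sqrt(7) ≈ -29644.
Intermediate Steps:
F = 4*sqrt(7) (F = sqrt(112) = 4*sqrt(7) ≈ 10.583)
H = 4*sqrt(7) ≈ 10.583
L(V) = (-187 + V)*(V + 4*sqrt(7)) (L(V) = (V + 4*sqrt(7))*(V - 187) = (V + 4*sqrt(7))*(-187 + V) = (-187 + V)*(V + 4*sqrt(7)))
L(179) - 28127 = (179**2 - 748*sqrt(7) - 187*179 + 4*179*sqrt(7)) - 28127 = (32041 - 748*sqrt(7) - 33473 + 716*sqrt(7)) - 28127 = (-1432 - 32*sqrt(7)) - 28127 = -29559 - 32*sqrt(7)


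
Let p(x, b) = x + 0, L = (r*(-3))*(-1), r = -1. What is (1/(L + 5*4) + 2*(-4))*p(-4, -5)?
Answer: 540/17 ≈ 31.765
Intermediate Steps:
L = -3 (L = -1*(-3)*(-1) = 3*(-1) = -3)
p(x, b) = x
(1/(L + 5*4) + 2*(-4))*p(-4, -5) = (1/(-3 + 5*4) + 2*(-4))*(-4) = (1/(-3 + 20) - 8)*(-4) = (1/17 - 8)*(-4) = -135/17*(-4) = 540/17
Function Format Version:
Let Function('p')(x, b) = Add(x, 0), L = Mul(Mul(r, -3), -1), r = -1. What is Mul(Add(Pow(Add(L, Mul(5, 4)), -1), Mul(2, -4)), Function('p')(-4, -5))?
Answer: Rational(540, 17) ≈ 31.765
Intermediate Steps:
L = -3 (L = Mul(Mul(-1, -3), -1) = Mul(3, -1) = -3)
Function('p')(x, b) = x
Mul(Add(Pow(Add(L, Mul(5, 4)), -1), Mul(2, -4)), Function('p')(-4, -5)) = Mul(Add(Pow(Add(-3, Mul(5, 4)), -1), Mul(2, -4)), -4) = Mul(Add(Pow(Add(-3, 20), -1), -8), -4) = Mul(Add(Pow(17, -1), -8), -4) = Mul(Add(Rational(1, 17), -8), -4) = Mul(Rational(-135, 17), -4) = Rational(540, 17)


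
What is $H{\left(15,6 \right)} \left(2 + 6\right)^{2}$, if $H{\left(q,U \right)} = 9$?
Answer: $576$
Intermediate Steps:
$H{\left(15,6 \right)} \left(2 + 6\right)^{2} = 9 \left(2 + 6\right)^{2} = 9 \cdot 8^{2} = 9 \cdot 64 = 576$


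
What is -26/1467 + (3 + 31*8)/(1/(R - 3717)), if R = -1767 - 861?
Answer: -2336336891/1467 ≈ -1.5926e+6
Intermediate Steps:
R = -2628
-26/1467 + (3 + 31*8)/(1/(R - 3717)) = -26/1467 + (3 + 31*8)/(1/(-2628 - 3717)) = -26*1/1467 + (3 + 248)/(1/(-6345)) = -26/1467 + 251/(-1/6345) = -26/1467 + 251*(-6345) = -26/1467 - 1592595 = -2336336891/1467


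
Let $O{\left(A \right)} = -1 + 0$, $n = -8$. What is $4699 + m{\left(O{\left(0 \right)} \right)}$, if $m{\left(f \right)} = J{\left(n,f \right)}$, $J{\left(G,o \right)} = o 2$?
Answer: $4697$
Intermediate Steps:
$J{\left(G,o \right)} = 2 o$
$O{\left(A \right)} = -1$
$m{\left(f \right)} = 2 f$
$4699 + m{\left(O{\left(0 \right)} \right)} = 4699 + 2 \left(-1\right) = 4699 - 2 = 4697$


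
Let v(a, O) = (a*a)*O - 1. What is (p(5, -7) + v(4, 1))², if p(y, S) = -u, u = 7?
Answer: 64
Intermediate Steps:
v(a, O) = -1 + O*a² (v(a, O) = a²*O - 1 = O*a² - 1 = -1 + O*a²)
p(y, S) = -7 (p(y, S) = -1*7 = -7)
(p(5, -7) + v(4, 1))² = (-7 + (-1 + 1*4²))² = (-7 + (-1 + 1*16))² = (-7 + (-1 + 16))² = (-7 + 15)² = 8² = 64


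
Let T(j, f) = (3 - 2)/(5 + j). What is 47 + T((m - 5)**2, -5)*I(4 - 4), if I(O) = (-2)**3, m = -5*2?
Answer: 5401/115 ≈ 46.965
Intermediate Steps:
m = -10
I(O) = -8
T(j, f) = 1/(5 + j)
47 + T((m - 5)**2, -5)*I(4 - 4) = 47 - 8/(5 + (-10 - 5)**2) = 47 - 8/(5 + (-15)**2) = 47 - 8/(5 + 225) = 47 - 8/230 = 47 + (1/230)*(-8) = 47 - 4/115 = 5401/115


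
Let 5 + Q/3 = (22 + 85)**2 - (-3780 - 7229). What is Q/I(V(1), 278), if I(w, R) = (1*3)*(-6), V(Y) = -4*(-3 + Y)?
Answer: -22453/6 ≈ -3742.2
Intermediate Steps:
V(Y) = 12 - 4*Y
I(w, R) = -18 (I(w, R) = 3*(-6) = -18)
Q = 67359 (Q = -15 + 3*((22 + 85)**2 - (-3780 - 7229)) = -15 + 3*(107**2 - 1*(-11009)) = -15 + 3*(11449 + 11009) = -15 + 3*22458 = -15 + 67374 = 67359)
Q/I(V(1), 278) = 67359/(-18) = 67359*(-1/18) = -22453/6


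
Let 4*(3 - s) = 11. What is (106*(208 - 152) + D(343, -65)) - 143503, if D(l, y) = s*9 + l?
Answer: -548887/4 ≈ -1.3722e+5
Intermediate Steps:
s = ¼ (s = 3 - ¼*11 = 3 - 11/4 = ¼ ≈ 0.25000)
D(l, y) = 9/4 + l (D(l, y) = (¼)*9 + l = 9/4 + l)
(106*(208 - 152) + D(343, -65)) - 143503 = (106*(208 - 152) + (9/4 + 343)) - 143503 = (106*56 + 1381/4) - 143503 = (5936 + 1381/4) - 143503 = 25125/4 - 143503 = -548887/4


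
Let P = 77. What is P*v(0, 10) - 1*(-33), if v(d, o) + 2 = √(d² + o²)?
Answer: 649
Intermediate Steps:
v(d, o) = -2 + √(d² + o²)
P*v(0, 10) - 1*(-33) = 77*(-2 + √(0² + 10²)) - 1*(-33) = 77*(-2 + √(0 + 100)) + 33 = 77*(-2 + √100) + 33 = 77*(-2 + 10) + 33 = 77*8 + 33 = 616 + 33 = 649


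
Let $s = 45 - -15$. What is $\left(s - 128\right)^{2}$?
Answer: $4624$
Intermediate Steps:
$s = 60$ ($s = 45 + 15 = 60$)
$\left(s - 128\right)^{2} = \left(60 - 128\right)^{2} = \left(-68\right)^{2} = 4624$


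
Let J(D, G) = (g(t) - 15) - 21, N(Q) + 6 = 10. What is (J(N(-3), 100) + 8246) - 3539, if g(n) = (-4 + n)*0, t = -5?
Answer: 4671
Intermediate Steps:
N(Q) = 4 (N(Q) = -6 + 10 = 4)
g(n) = 0
J(D, G) = -36 (J(D, G) = (0 - 15) - 21 = -15 - 21 = -36)
(J(N(-3), 100) + 8246) - 3539 = (-36 + 8246) - 3539 = 8210 - 3539 = 4671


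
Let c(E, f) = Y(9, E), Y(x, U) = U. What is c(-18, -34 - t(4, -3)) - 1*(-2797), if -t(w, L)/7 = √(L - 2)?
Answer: 2779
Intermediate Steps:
t(w, L) = -7*√(-2 + L) (t(w, L) = -7*√(L - 2) = -7*√(-2 + L))
c(E, f) = E
c(-18, -34 - t(4, -3)) - 1*(-2797) = -18 - 1*(-2797) = -18 + 2797 = 2779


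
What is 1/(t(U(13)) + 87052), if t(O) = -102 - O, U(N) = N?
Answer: 1/86937 ≈ 1.1503e-5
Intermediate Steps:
1/(t(U(13)) + 87052) = 1/((-102 - 1*13) + 87052) = 1/((-102 - 13) + 87052) = 1/(-115 + 87052) = 1/86937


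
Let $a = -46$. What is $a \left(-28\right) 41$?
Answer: $52808$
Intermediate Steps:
$a \left(-28\right) 41 = \left(-46\right) \left(-28\right) 41 = 1288 \cdot 41 = 52808$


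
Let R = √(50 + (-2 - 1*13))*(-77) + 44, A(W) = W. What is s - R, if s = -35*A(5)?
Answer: -219 + 77*√35 ≈ 236.54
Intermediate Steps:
R = 44 - 77*√35 (R = √(50 + (-2 - 13))*(-77) + 44 = √(50 - 15)*(-77) + 44 = √35*(-77) + 44 = -77*√35 + 44 = 44 - 77*√35 ≈ -411.54)
s = -175 (s = -35*5 = -175)
s - R = -175 - (44 - 77*√35) = -175 + (-44 + 77*√35) = -219 + 77*√35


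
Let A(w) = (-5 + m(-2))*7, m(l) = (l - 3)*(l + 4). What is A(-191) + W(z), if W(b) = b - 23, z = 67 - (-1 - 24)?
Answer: -36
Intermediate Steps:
m(l) = (-3 + l)*(4 + l)
z = 92 (z = 67 - 1*(-25) = 67 + 25 = 92)
W(b) = -23 + b
A(w) = -105 (A(w) = (-5 + (-12 - 2 + (-2)**2))*7 = (-5 + (-12 - 2 + 4))*7 = (-5 - 10)*7 = -15*7 = -105)
A(-191) + W(z) = -105 + (-23 + 92) = -105 + 69 = -36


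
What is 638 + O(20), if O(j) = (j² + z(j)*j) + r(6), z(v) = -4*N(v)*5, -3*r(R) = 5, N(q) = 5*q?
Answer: -116891/3 ≈ -38964.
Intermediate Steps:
r(R) = -5/3 (r(R) = -⅓*5 = -5/3)
z(v) = -100*v (z(v) = -20*v*5 = -100*v)
O(j) = -5/3 - 99*j² (O(j) = (j² + (-100*j)*j) - 5/3 = (j² - 100*j²) - 5/3 = -99*j² - 5/3 = -5/3 - 99*j²)
638 + O(20) = 638 + (-5/3 - 99*20²) = 638 + (-5/3 - 99*400) = 638 + (-5/3 - 39600) = 638 - 118805/3 = -116891/3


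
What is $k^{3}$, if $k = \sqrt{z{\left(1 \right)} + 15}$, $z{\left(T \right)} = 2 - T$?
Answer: $64$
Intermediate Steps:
$k = 4$ ($k = \sqrt{\left(2 - 1\right) + 15} = \sqrt{1 + 15} = \sqrt{16} = 4$)
$k^{3} = 4^{3} = 64$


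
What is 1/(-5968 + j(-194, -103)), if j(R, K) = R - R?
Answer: -1/5968 ≈ -0.00016756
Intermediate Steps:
j(R, K) = 0
1/(-5968 + j(-194, -103)) = 1/(-5968 + 0) = 1/(-5968) = -1/5968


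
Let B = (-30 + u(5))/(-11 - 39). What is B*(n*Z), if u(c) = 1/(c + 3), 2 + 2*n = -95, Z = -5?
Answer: 23183/160 ≈ 144.89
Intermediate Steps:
n = -97/2 (n = -1 + (½)*(-95) = -1 - 95/2 = -97/2 ≈ -48.500)
u(c) = 1/(3 + c)
B = 239/400 (B = (-30 + 1/(3 + 5))/(-11 - 39) = (-30 + 1/8)/(-50) = (-30 + ⅛)*(-1/50) = -239/8*(-1/50) = 239/400 ≈ 0.59750)
B*(n*Z) = 239*(-97/2*(-5))/400 = (239/400)*(485/2) = 23183/160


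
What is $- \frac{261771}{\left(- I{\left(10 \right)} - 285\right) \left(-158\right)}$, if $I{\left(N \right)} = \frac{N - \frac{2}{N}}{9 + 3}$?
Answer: $- \frac{7853130}{1354771} \approx -5.7966$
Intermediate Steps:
$I{\left(N \right)} = - \frac{1}{6 N} + \frac{N}{12}$ ($I{\left(N \right)} = \frac{N - \frac{2}{N}}{12} = \left(N - \frac{2}{N}\right) \frac{1}{12} = - \frac{1}{6 N} + \frac{N}{12}$)
$- \frac{261771}{\left(- I{\left(10 \right)} - 285\right) \left(-158\right)} = - \frac{261771}{\left(- \frac{-2 + 10^{2}}{12 \cdot 10} - 285\right) \left(-158\right)} = - \frac{261771}{\left(- \frac{-2 + 100}{12 \cdot 10} - 285\right) \left(-158\right)} = - \frac{261771}{\left(- \frac{98}{12 \cdot 10} - 285\right) \left(-158\right)} = - \frac{261771}{\left(\left(-1\right) \frac{49}{60} - 285\right) \left(-158\right)} = - \frac{261771}{\left(- \frac{49}{60} - 285\right) \left(-158\right)} = - \frac{261771}{\left(- \frac{17149}{60}\right) \left(-158\right)} = - \frac{261771}{\frac{1354771}{30}} = \left(-261771\right) \frac{30}{1354771} = - \frac{7853130}{1354771}$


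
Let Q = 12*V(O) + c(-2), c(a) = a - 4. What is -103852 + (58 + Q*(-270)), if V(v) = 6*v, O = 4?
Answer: -179934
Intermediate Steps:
c(a) = -4 + a
Q = 282 (Q = 12*(6*4) + (-4 - 2) = 12*24 - 6 = 288 - 6 = 282)
-103852 + (58 + Q*(-270)) = -103852 + (58 + 282*(-270)) = -103852 + (58 - 76140) = -103852 - 76082 = -179934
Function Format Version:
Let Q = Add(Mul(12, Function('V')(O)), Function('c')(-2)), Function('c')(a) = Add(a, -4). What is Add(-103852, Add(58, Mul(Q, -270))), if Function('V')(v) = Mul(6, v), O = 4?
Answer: -179934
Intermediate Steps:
Function('c')(a) = Add(-4, a)
Q = 282 (Q = Add(Mul(12, Mul(6, 4)), Add(-4, -2)) = Add(Mul(12, 24), -6) = Add(288, -6) = 282)
Add(-103852, Add(58, Mul(Q, -270))) = Add(-103852, Add(58, Mul(282, -270))) = Add(-103852, Add(58, -76140)) = Add(-103852, -76082) = -179934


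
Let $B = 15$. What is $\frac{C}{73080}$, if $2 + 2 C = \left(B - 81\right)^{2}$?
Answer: $\frac{311}{10440} \approx 0.029789$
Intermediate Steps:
$C = 2177$ ($C = -1 + \frac{\left(15 - 81\right)^{2}}{2} = -1 + \frac{\left(-66\right)^{2}}{2} = -1 + \frac{1}{2} \cdot 4356 = -1 + 2178 = 2177$)
$\frac{C}{73080} = \frac{2177}{73080} = 2177 \cdot \frac{1}{73080} = \frac{311}{10440}$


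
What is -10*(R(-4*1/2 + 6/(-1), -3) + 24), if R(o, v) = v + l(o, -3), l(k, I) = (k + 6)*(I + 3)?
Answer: -210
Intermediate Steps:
l(k, I) = (3 + I)*(6 + k) (l(k, I) = (6 + k)*(3 + I) = (3 + I)*(6 + k))
R(o, v) = v (R(o, v) = v + (18 + 3*o + 6*(-3) - 3*o) = v + (18 + 3*o - 18 - 3*o) = v + 0 = v)
-10*(R(-4*1/2 + 6/(-1), -3) + 24) = -10*(-3 + 24) = -10*21 = -210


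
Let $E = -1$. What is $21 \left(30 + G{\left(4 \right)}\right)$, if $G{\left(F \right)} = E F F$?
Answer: $294$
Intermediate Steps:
$G{\left(F \right)} = - F^{2}$ ($G{\left(F \right)} = - F F = - F^{2}$)
$21 \left(30 + G{\left(4 \right)}\right) = 21 \left(30 - 4^{2}\right) = 21 \left(30 - 16\right) = 21 \cdot 14 = 294$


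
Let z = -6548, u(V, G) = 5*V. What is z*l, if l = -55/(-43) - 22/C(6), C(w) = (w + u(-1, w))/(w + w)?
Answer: 73972756/43 ≈ 1.7203e+6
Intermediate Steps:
C(w) = (-5 + w)/(2*w) (C(w) = (w + 5*(-1))/(w + w) = (w - 5)/((2*w)) = (-5 + w)*(1/(2*w)) = (-5 + w)/(2*w))
l = -11297/43 (l = -55/(-43) - 22*12/(-5 + 6) = -55*(-1/43) - 22/((½)*(⅙)*1) = 55/43 - 22/1/12 = 55/43 - 22*12 = 55/43 - 264 = -11297/43 ≈ -262.72)
z*l = -6548*(-11297/43) = 73972756/43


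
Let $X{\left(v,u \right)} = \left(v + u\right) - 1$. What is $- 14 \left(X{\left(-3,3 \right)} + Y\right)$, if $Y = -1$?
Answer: $28$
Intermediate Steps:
$X{\left(v,u \right)} = -1 + u + v$ ($X{\left(v,u \right)} = \left(u + v\right) - 1 = -1 + u + v$)
$- 14 \left(X{\left(-3,3 \right)} + Y\right) = - 14 \left(\left(-1 + 3 - 3\right) - 1\right) = - 14 \left(-1 - 1\right) = \left(-14\right) \left(-2\right) = 28$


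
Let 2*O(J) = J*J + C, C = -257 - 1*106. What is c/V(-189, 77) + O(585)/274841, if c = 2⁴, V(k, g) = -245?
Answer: 109273/196315 ≈ 0.55662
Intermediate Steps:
C = -363 (C = -257 - 106 = -363)
c = 16
O(J) = -363/2 + J²/2 (O(J) = (J*J - 363)/2 = (J² - 363)/2 = (-363 + J²)/2 = -363/2 + J²/2)
c/V(-189, 77) + O(585)/274841 = 16/(-245) + (-363/2 + (½)*585²)/274841 = 16*(-1/245) + (-363/2 + (½)*342225)*(1/274841) = -16/245 + (-363/2 + 342225/2)*(1/274841) = -16/245 + 170931*(1/274841) = -16/245 + 170931/274841 = 109273/196315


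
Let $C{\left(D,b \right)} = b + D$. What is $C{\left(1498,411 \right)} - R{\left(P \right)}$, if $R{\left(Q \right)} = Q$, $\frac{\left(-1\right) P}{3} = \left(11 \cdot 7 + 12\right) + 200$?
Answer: $2776$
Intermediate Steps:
$P = -867$ ($P = - 3 \left(\left(11 \cdot 7 + 12\right) + 200\right) = - 3 \left(\left(77 + 12\right) + 200\right) = - 3 \left(89 + 200\right) = \left(-3\right) 289 = -867$)
$C{\left(D,b \right)} = D + b$
$C{\left(1498,411 \right)} - R{\left(P \right)} = \left(1498 + 411\right) - -867 = 1909 + 867 = 2776$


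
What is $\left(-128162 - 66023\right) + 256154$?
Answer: $61969$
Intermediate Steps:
$\left(-128162 - 66023\right) + 256154 = -194185 + 256154 = 61969$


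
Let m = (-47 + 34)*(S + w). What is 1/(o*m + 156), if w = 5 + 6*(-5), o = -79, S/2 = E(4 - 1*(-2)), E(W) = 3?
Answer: -1/19357 ≈ -5.1661e-5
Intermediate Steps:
S = 6 (S = 2*3 = 6)
w = -25 (w = 5 - 30 = -25)
m = 247 (m = (-47 + 34)*(6 - 25) = -13*(-19) = 247)
1/(o*m + 156) = 1/(-79*247 + 156) = 1/(-19513 + 156) = 1/(-19357) = -1/19357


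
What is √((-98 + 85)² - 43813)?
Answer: 2*I*√10911 ≈ 208.91*I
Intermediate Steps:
√((-98 + 85)² - 43813) = √((-13)² - 43813) = √(169 - 43813) = √(-43644) = 2*I*√10911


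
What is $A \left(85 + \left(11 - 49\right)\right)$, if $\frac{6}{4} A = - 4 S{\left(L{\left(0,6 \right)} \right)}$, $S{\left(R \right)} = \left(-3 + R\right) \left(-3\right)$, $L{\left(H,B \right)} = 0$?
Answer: $-1128$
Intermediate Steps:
$S{\left(R \right)} = 9 - 3 R$
$A = -24$ ($A = \frac{2 \left(- 4 \left(9 - 0\right)\right)}{3} = \frac{2 \left(- 4 \left(9 + 0\right)\right)}{3} = \frac{2 \left(\left(-4\right) 9\right)}{3} = \frac{2}{3} \left(-36\right) = -24$)
$A \left(85 + \left(11 - 49\right)\right) = - 24 \left(85 + \left(11 - 49\right)\right) = - 24 \left(85 - 38\right) = \left(-24\right) 47 = -1128$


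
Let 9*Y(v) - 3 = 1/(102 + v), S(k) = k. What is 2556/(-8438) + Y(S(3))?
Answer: 125494/3986955 ≈ 0.031476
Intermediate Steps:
Y(v) = ⅓ + 1/(9*(102 + v))
2556/(-8438) + Y(S(3)) = 2556/(-8438) + (307 + 3*3)/(9*(102 + 3)) = 2556*(-1/8438) + (⅑)*(307 + 9)/105 = -1278/4219 + (⅑)*(1/105)*316 = -1278/4219 + 316/945 = 125494/3986955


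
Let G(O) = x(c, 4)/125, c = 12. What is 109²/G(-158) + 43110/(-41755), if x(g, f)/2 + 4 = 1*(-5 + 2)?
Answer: -1771771369/16702 ≈ -1.0608e+5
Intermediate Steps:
x(g, f) = -14 (x(g, f) = -8 + 2*(1*(-5 + 2)) = -8 + 2*(1*(-3)) = -8 + 2*(-3) = -8 - 6 = -14)
G(O) = -14/125
109²/G(-158) + 43110/(-41755) = 109²/(-14/125) + 43110/(-41755) = 11881*(-125/14) + 43110*(-1/41755) = -1485125/14 - 8622/8351 = -1771771369/16702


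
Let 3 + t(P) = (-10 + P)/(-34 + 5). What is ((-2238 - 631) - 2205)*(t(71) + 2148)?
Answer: -315318656/29 ≈ -1.0873e+7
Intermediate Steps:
t(P) = -77/29 - P/29 (t(P) = -3 + (-10 + P)/(-34 + 5) = -3 + (-10 + P)/(-29) = -3 + (-10 + P)*(-1/29) = -3 + (10/29 - P/29) = -77/29 - P/29)
((-2238 - 631) - 2205)*(t(71) + 2148) = ((-2238 - 631) - 2205)*((-77/29 - 1/29*71) + 2148) = (-2869 - 2205)*((-77/29 - 71/29) + 2148) = -5074*(-148/29 + 2148) = -5074*62144/29 = -315318656/29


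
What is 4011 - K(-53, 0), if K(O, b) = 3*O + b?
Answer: 4170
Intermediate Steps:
K(O, b) = b + 3*O
4011 - K(-53, 0) = 4011 - (0 + 3*(-53)) = 4011 - (0 - 159) = 4011 - 1*(-159) = 4011 + 159 = 4170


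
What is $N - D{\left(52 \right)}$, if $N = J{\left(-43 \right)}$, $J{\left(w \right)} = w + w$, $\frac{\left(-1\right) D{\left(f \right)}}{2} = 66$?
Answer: $46$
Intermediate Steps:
$D{\left(f \right)} = -132$ ($D{\left(f \right)} = \left(-2\right) 66 = -132$)
$J{\left(w \right)} = 2 w$
$N = -86$ ($N = 2 \left(-43\right) = -86$)
$N - D{\left(52 \right)} = -86 - -132 = -86 + 132 = 46$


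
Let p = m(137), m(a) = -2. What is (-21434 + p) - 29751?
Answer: -51187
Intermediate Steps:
p = -2
(-21434 + p) - 29751 = (-21434 - 2) - 29751 = -21436 - 29751 = -51187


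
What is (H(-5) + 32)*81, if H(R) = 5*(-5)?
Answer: 567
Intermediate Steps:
H(R) = -25
(H(-5) + 32)*81 = (-25 + 32)*81 = 7*81 = 567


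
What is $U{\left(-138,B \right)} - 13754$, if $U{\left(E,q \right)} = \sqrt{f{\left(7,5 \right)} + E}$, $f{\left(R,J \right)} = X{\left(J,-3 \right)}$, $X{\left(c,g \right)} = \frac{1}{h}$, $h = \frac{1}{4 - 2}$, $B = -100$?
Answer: $-13754 + 2 i \sqrt{34} \approx -13754.0 + 11.662 i$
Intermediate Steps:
$h = \frac{1}{2} \approx 0.5$
$X{\left(c,g \right)} = 2$ ($X{\left(c,g \right)} = \frac{1}{\frac{1}{2}} = 2$)
$f{\left(R,J \right)} = 2$
$U{\left(E,q \right)} = \sqrt{2 + E}$
$U{\left(-138,B \right)} - 13754 = \sqrt{2 - 138} - 13754 = \sqrt{-136} - 13754 = 2 i \sqrt{34} - 13754 = -13754 + 2 i \sqrt{34}$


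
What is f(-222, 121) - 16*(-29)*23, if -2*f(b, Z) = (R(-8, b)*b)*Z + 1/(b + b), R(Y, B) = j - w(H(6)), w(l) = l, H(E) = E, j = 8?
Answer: 33330193/888 ≈ 37534.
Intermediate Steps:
R(Y, B) = 2 (R(Y, B) = 8 - 1*6 = 8 - 6 = 2)
f(b, Z) = -1/(4*b) - Z*b (f(b, Z) = -((2*b)*Z + 1/(b + b))/2 = -(2*Z*b + 1/(2*b))/2 = -(1/(2*b) + 2*Z*b)/2 = -1/(4*b) - Z*b)
f(-222, 121) - 16*(-29)*23 = (-1/4/(-222) - 1*121*(-222)) - 16*(-29)*23 = (-1/4*(-1/222) + 26862) - (-464)*23 = (1/888 + 26862) - 1*(-10672) = 23853457/888 + 10672 = 33330193/888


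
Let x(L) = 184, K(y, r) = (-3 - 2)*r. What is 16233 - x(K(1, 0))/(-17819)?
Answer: 289256011/17819 ≈ 16233.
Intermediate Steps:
K(y, r) = -5*r
16233 - x(K(1, 0))/(-17819) = 16233 - 184/(-17819) = 16233 - 184*(-1)/17819 = 16233 - 1*(-184/17819) = 16233 + 184/17819 = 289256011/17819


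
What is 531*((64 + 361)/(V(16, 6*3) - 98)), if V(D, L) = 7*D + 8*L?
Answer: 225675/158 ≈ 1428.3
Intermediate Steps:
531*((64 + 361)/(V(16, 6*3) - 98)) = 531*((64 + 361)/((7*16 + 8*(6*3)) - 98)) = 531*(425/((112 + 8*18) - 98)) = 531*(425/((112 + 144) - 98)) = 531*(425/(256 - 98)) = 531*(425/158) = 225675/158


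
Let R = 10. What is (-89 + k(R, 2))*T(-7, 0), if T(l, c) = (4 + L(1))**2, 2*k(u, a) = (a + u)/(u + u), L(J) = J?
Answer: -4435/2 ≈ -2217.5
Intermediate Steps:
k(u, a) = (a + u)/(4*u) (k(u, a) = ((a + u)/(u + u))/2 = ((a + u)/((2*u)))/2 = ((a + u)*(1/(2*u)))/2 = ((a + u)/(2*u))/2 = (a + u)/(4*u))
T(l, c) = 25 (T(l, c) = (4 + 1)**2 = 5**2 = 25)
(-89 + k(R, 2))*T(-7, 0) = (-89 + (1/4)*(2 + 10)/10)*25 = (-89 + (1/4)*(1/10)*12)*25 = (-89 + 3/10)*25 = -887/10*25 = -4435/2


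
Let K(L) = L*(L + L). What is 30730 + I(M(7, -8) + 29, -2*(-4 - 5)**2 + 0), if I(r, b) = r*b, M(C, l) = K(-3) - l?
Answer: 21820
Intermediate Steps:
K(L) = 2*L**2 (K(L) = L*(2*L) = 2*L**2)
M(C, l) = 18 - l (M(C, l) = 2*(-3)**2 - l = 2*9 - l = 18 - l)
I(r, b) = b*r
30730 + I(M(7, -8) + 29, -2*(-4 - 5)**2 + 0) = 30730 + (-2*(-4 - 5)**2 + 0)*((18 - 1*(-8)) + 29) = 30730 + (-2*(-9)**2 + 0)*((18 + 8) + 29) = 30730 + (-2*81 + 0)*(26 + 29) = 30730 + (-162 + 0)*55 = 30730 - 162*55 = 30730 - 8910 = 21820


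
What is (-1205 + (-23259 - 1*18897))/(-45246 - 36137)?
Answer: 43361/81383 ≈ 0.53280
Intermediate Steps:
(-1205 + (-23259 - 1*18897))/(-45246 - 36137) = (-1205 + (-23259 - 18897))/(-81383) = (-1205 - 42156)*(-1/81383) = -43361*(-1/81383) = 43361/81383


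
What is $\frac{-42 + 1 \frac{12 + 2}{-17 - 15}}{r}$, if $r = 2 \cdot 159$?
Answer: $- \frac{679}{5088} \approx -0.13345$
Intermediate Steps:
$r = 318$
$\frac{-42 + 1 \frac{12 + 2}{-17 - 15}}{r} = \frac{-42 + 1 \frac{12 + 2}{-17 - 15}}{318} = \left(-42 + 1 \frac{14}{-32}\right) \frac{1}{318} = \left(-42 + 1 \cdot 14 \left(- \frac{1}{32}\right)\right) \frac{1}{318} = \left(-42 + 1 \left(- \frac{7}{16}\right)\right) \frac{1}{318} = \left(-42 - \frac{7}{16}\right) \frac{1}{318} = \left(- \frac{679}{16}\right) \frac{1}{318} = - \frac{679}{5088}$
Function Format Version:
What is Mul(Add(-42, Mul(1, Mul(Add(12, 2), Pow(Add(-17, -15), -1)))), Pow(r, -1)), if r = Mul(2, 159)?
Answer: Rational(-679, 5088) ≈ -0.13345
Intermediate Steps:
r = 318
Mul(Add(-42, Mul(1, Mul(Add(12, 2), Pow(Add(-17, -15), -1)))), Pow(r, -1)) = Mul(Add(-42, Mul(1, Mul(Add(12, 2), Pow(Add(-17, -15), -1)))), Pow(318, -1)) = Mul(Add(-42, Mul(1, Mul(14, Pow(-32, -1)))), Rational(1, 318)) = Mul(Add(-42, Mul(1, Mul(14, Rational(-1, 32)))), Rational(1, 318)) = Mul(Add(-42, Mul(1, Rational(-7, 16))), Rational(1, 318)) = Mul(Add(-42, Rational(-7, 16)), Rational(1, 318)) = Mul(Rational(-679, 16), Rational(1, 318)) = Rational(-679, 5088)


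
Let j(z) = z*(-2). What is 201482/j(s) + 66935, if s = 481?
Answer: 32094994/481 ≈ 66726.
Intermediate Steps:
j(z) = -2*z
201482/j(s) + 66935 = 201482/((-2*481)) + 66935 = 201482/(-962) + 66935 = 201482*(-1/962) + 66935 = -100741/481 + 66935 = 32094994/481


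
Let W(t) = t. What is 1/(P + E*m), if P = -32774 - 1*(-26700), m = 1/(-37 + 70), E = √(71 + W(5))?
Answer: -3307293/20088497644 - 33*√19/20088497644 ≈ -0.00016464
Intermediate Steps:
E = 2*√19 (E = √(71 + 5) = √76 = 2*√19 ≈ 8.7178)
m = 1/33 ≈ 0.030303
P = -6074 (P = -32774 + 26700 = -6074)
1/(P + E*m) = 1/(-6074 + (2*√19)*(1/33)) = 1/(-6074 + 2*√19/33)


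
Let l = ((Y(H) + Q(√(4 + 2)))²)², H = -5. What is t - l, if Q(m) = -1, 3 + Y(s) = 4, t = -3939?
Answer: -3939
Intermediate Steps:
Y(s) = 1 (Y(s) = -3 + 4 = 1)
l = 0 (l = ((1 - 1)²)² = (0²)² = 0² = 0)
t - l = -3939 - 1*0 = -3939 + 0 = -3939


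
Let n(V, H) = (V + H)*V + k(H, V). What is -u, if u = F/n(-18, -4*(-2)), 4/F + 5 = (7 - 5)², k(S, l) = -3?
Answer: 4/177 ≈ 0.022599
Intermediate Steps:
n(V, H) = -3 + V*(H + V) (n(V, H) = (V + H)*V - 3 = (H + V)*V - 3 = V*(H + V) - 3 = -3 + V*(H + V))
F = -4 (F = 4/(-5 + (7 - 5)²) = 4/(-5 + 2²) = 4/(-5 + 4) = 4/(-1) = 4*(-1) = -4)
u = -4/177 (u = -4/(-3 + (-18)² - 4*(-2)*(-18)) = -4/(-3 + 324 + 8*(-18)) = -4/(-3 + 324 - 144) = -4/177 ≈ -0.022599)
-u = -1*(-4/177) = 4/177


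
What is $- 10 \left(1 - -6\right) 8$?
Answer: $-560$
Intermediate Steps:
$- 10 \left(1 - -6\right) 8 = - 10 \left(1 + 6\right) 8 = \left(-10\right) 7 \cdot 8 = \left(-70\right) 8 = -560$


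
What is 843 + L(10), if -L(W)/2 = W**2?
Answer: 643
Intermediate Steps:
L(W) = -2*W**2
843 + L(10) = 843 - 2*10**2 = 843 - 2*100 = 843 - 200 = 643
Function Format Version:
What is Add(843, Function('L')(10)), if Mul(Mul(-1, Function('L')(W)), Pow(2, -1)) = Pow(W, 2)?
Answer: 643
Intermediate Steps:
Function('L')(W) = Mul(-2, Pow(W, 2))
Add(843, Function('L')(10)) = Add(843, Mul(-2, Pow(10, 2))) = Add(843, Mul(-2, 100)) = Add(843, -200) = 643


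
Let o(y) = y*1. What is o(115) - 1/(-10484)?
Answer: 1205661/10484 ≈ 115.00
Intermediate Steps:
o(y) = y
o(115) - 1/(-10484) = 115 - 1/(-10484) = 115 - 1*(-1/10484) = 115 + 1/10484 = 1205661/10484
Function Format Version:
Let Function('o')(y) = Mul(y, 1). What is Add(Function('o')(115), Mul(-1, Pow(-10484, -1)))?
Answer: Rational(1205661, 10484) ≈ 115.00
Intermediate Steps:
Function('o')(y) = y
Add(Function('o')(115), Mul(-1, Pow(-10484, -1))) = Add(115, Mul(-1, Pow(-10484, -1))) = Add(115, Mul(-1, Rational(-1, 10484))) = Add(115, Rational(1, 10484)) = Rational(1205661, 10484)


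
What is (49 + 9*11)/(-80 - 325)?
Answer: -148/405 ≈ -0.36543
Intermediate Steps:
(49 + 9*11)/(-80 - 325) = (49 + 99)/(-405) = 148*(-1/405) = -148/405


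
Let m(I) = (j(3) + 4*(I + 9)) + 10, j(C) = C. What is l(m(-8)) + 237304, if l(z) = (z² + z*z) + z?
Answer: 237899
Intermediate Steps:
m(I) = 49 + 4*I (m(I) = (3 + 4*(I + 9)) + 10 = (3 + 4*(9 + I)) + 10 = (3 + (36 + 4*I)) + 10 = (39 + 4*I) + 10 = 49 + 4*I)
l(z) = z + 2*z² (l(z) = (z² + z²) + z = 2*z² + z = z + 2*z²)
l(m(-8)) + 237304 = (49 + 4*(-8))*(1 + 2*(49 + 4*(-8))) + 237304 = (49 - 32)*(1 + 2*(49 - 32)) + 237304 = 17*(1 + 2*17) + 237304 = 17*(1 + 34) + 237304 = 17*35 + 237304 = 595 + 237304 = 237899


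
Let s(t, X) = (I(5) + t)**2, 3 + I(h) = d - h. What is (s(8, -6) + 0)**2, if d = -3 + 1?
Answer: 16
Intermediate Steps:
d = -2
I(h) = -5 - h (I(h) = -3 + (-2 - h) = -5 - h)
s(t, X) = (-10 + t)**2 (s(t, X) = ((-5 - 1*5) + t)**2 = ((-5 - 5) + t)**2 = (-10 + t)**2)
(s(8, -6) + 0)**2 = ((-10 + 8)**2 + 0)**2 = ((-2)**2 + 0)**2 = (4 + 0)**2 = 4**2 = 16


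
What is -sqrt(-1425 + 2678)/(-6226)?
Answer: sqrt(1253)/6226 ≈ 0.0056855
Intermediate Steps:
-sqrt(-1425 + 2678)/(-6226) = -sqrt(1253)*(-1/6226) = sqrt(1253)/6226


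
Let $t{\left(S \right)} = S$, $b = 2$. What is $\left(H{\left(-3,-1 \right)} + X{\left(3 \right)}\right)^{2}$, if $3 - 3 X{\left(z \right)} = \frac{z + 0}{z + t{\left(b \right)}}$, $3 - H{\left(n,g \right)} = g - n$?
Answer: $\frac{81}{25} \approx 3.24$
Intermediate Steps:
$H{\left(n,g \right)} = 3 + n - g$ ($H{\left(n,g \right)} = 3 - \left(g - n\right) = 3 + n - g$)
$X{\left(z \right)} = 1 - \frac{z}{3 \left(2 + z\right)}$ ($X{\left(z \right)} = 1 - \frac{\left(z + 0\right) \frac{1}{z + 2}}{3} = 1 - \frac{z \frac{1}{2 + z}}{3} = 1 - \frac{z}{3 \left(2 + z\right)}$)
$\left(H{\left(-3,-1 \right)} + X{\left(3 \right)}\right)^{2} = \left(\left(3 - 3 - -1\right) + \frac{2 \left(3 + 3\right)}{3 \left(2 + 3\right)}\right)^{2} = \left(\left(3 - 3 + 1\right) + \frac{2}{3} \cdot \frac{1}{5} \cdot 6\right)^{2} = \left(1 + \frac{2}{3} \cdot \frac{1}{5} \cdot 6\right)^{2} = \left(1 + \frac{4}{5}\right)^{2} = \left(\frac{9}{5}\right)^{2} = \frac{81}{25}$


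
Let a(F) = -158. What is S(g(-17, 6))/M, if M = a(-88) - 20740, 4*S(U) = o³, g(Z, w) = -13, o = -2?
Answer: 1/10449 ≈ 9.5703e-5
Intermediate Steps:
S(U) = -2 (S(U) = (¼)*(-2)³ = (¼)*(-8) = -2)
M = -20898 (M = -158 - 20740 = -20898)
S(g(-17, 6))/M = -2/(-20898) = -2*(-1/20898) = 1/10449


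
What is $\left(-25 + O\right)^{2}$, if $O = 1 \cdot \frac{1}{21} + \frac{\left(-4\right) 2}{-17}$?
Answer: $\frac{76387600}{127449} \approx 599.36$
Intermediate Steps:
$O = \frac{185}{357}$ ($O = 1 \cdot \frac{1}{21} - - \frac{8}{17} = \frac{1}{21} + \frac{8}{17} = \frac{185}{357} \approx 0.51821$)
$\left(-25 + O\right)^{2} = \left(-25 + \frac{185}{357}\right)^{2} = \left(- \frac{8740}{357}\right)^{2} = \frac{76387600}{127449}$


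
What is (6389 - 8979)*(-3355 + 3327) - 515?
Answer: 72005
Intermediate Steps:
(6389 - 8979)*(-3355 + 3327) - 515 = -2590*(-28) - 515 = 72520 - 515 = 72005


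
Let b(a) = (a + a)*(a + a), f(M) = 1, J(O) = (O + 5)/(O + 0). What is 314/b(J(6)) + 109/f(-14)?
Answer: 16015/121 ≈ 132.36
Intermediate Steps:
J(O) = (5 + O)/O
b(a) = 4*a² (b(a) = (2*a)*(2*a) = 4*a²)
314/b(J(6)) + 109/f(-14) = 314/((4*((5 + 6)/6)²)) + 109/1 = 314/((4*((⅙)*11)²)) + 109*1 = 314/((4*(11/6)²)) + 109 = 314/((4*(121/36))) + 109 = 314/(121/9) + 109 = 314*(9/121) + 109 = 2826/121 + 109 = 16015/121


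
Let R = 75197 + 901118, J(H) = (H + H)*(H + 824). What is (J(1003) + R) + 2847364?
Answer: 7488641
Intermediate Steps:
J(H) = 2*H*(824 + H) (J(H) = (2*H)*(824 + H) = 2*H*(824 + H))
R = 976315
(J(1003) + R) + 2847364 = (2*1003*(824 + 1003) + 976315) + 2847364 = (2*1003*1827 + 976315) + 2847364 = (3664962 + 976315) + 2847364 = 4641277 + 2847364 = 7488641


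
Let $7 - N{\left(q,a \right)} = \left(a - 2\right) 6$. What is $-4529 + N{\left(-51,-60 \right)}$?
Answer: $-4150$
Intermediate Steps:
$N{\left(q,a \right)} = 19 - 6 a$ ($N{\left(q,a \right)} = 7 - \left(a - 2\right) 6 = 7 - \left(-2 + a\right) 6 = 7 - \left(-12 + 6 a\right) = 19 - 6 a$)
$-4529 + N{\left(-51,-60 \right)} = -4529 + \left(19 - -360\right) = -4529 + \left(19 + 360\right) = -4529 + 379 = -4150$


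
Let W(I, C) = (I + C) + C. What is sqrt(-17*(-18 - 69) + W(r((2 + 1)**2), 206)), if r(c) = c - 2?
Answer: sqrt(1898) ≈ 43.566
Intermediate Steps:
r(c) = -2 + c
W(I, C) = I + 2*C (W(I, C) = (C + I) + C = I + 2*C)
sqrt(-17*(-18 - 69) + W(r((2 + 1)**2), 206)) = sqrt(-17*(-18 - 69) + ((-2 + (2 + 1)**2) + 2*206)) = sqrt(-17*(-87) + ((-2 + 3**2) + 412)) = sqrt(1479 + ((-2 + 9) + 412)) = sqrt(1479 + (7 + 412)) = sqrt(1479 + 419) = sqrt(1898)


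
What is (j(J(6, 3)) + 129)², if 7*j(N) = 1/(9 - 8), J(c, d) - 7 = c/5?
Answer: 817216/49 ≈ 16678.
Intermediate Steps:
J(c, d) = 7 + c/5
j(N) = ⅐ (j(N) = 1/(7*(9 - 8)) = (⅐)/1 = (⅐)*1 = ⅐)
(j(J(6, 3)) + 129)² = (⅐ + 129)² = (904/7)² = 817216/49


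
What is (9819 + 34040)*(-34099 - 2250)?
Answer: -1594230791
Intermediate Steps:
(9819 + 34040)*(-34099 - 2250) = 43859*(-36349) = -1594230791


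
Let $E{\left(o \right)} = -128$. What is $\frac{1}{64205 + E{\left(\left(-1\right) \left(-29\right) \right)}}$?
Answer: $\frac{1}{64077} \approx 1.5606 \cdot 10^{-5}$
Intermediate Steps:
$\frac{1}{64205 + E{\left(\left(-1\right) \left(-29\right) \right)}} = \frac{1}{64205 - 128} = \frac{1}{64077}$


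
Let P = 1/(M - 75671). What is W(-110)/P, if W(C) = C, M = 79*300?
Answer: 5716810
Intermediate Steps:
M = 23700
P = -1/51971 (P = 1/(23700 - 75671) = 1/(-51971) = -1/51971 ≈ -1.9242e-5)
W(-110)/P = -110/(-1/51971) = -110*(-51971) = 5716810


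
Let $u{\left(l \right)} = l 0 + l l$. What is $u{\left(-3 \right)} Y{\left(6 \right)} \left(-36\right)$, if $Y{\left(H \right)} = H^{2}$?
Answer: $-11664$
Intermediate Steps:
$u{\left(l \right)} = l^{2}$ ($u{\left(l \right)} = 0 + l^{2} = l^{2}$)
$u{\left(-3 \right)} Y{\left(6 \right)} \left(-36\right) = \left(-3\right)^{2} \cdot 6^{2} \left(-36\right) = 9 \cdot 36 \left(-36\right) = 324 \left(-36\right) = -11664$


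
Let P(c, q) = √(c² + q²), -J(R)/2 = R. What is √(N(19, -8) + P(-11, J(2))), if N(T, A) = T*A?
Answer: √(-152 + √137) ≈ 11.845*I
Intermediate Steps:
N(T, A) = A*T
J(R) = -2*R
√(N(19, -8) + P(-11, J(2))) = √(-8*19 + √((-11)² + (-2*2)²)) = √(-152 + √(121 + (-4)²)) = √(-152 + √(121 + 16)) = √(-152 + √137)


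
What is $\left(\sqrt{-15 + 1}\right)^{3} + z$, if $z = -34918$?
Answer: $-34918 - 14 i \sqrt{14} \approx -34918.0 - 52.383 i$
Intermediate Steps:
$\left(\sqrt{-15 + 1}\right)^{3} + z = \left(\sqrt{-15 + 1}\right)^{3} - 34918 = \left(\sqrt{-14}\right)^{3} - 34918 = \left(i \sqrt{14}\right)^{3} - 34918 = - 14 i \sqrt{14} - 34918 = -34918 - 14 i \sqrt{14}$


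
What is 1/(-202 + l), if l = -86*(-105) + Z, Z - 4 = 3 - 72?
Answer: 1/8763 ≈ 0.00011412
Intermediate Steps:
Z = -65 (Z = 4 + (3 - 72) = 4 - 69 = -65)
l = 8965 (l = -86*(-105) - 65 = 9030 - 65 = 8965)
1/(-202 + l) = 1/(-202 + 8965) = 1/8763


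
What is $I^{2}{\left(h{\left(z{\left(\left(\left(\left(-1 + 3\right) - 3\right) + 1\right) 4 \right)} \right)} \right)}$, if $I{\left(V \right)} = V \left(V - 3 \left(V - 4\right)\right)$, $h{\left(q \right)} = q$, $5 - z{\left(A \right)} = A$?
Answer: $100$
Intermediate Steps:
$z{\left(A \right)} = 5 - A$
$I{\left(V \right)} = V \left(12 - 2 V\right)$ ($I{\left(V \right)} = V \left(V - 3 \left(-4 + V\right)\right) = V \left(V - \left(-12 + 3 V\right)\right) = V \left(12 - 2 V\right)$)
$I^{2}{\left(h{\left(z{\left(\left(\left(\left(-1 + 3\right) - 3\right) + 1\right) 4 \right)} \right)} \right)} = \left(2 \left(5 - \left(\left(\left(-1 + 3\right) - 3\right) + 1\right) 4\right) \left(6 - \left(5 - \left(\left(\left(-1 + 3\right) - 3\right) + 1\right) 4\right)\right)\right)^{2} = \left(2 \left(5 - \left(\left(2 - 3\right) + 1\right) 4\right) \left(6 - \left(5 - \left(\left(2 - 3\right) + 1\right) 4\right)\right)\right)^{2} = \left(2 \left(5 - \left(-1 + 1\right) 4\right) \left(6 - \left(5 - \left(-1 + 1\right) 4\right)\right)\right)^{2} = \left(2 \left(5 - 0 \cdot 4\right) \left(6 - \left(5 - 0 \cdot 4\right)\right)\right)^{2} = \left(2 \left(5 - 0\right) \left(6 - \left(5 - 0\right)\right)\right)^{2} = \left(2 \left(5 + 0\right) \left(6 - \left(5 + 0\right)\right)\right)^{2} = \left(2 \cdot 5 \left(6 - 5\right)\right)^{2} = \left(2 \cdot 5 \cdot 1\right)^{2} = 10^{2} = 100$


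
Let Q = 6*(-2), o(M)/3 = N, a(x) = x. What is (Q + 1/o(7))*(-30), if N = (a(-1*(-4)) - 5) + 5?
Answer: 715/2 ≈ 357.50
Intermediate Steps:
N = 4 (N = (-1*(-4) - 5) + 5 = (4 - 5) + 5 = -1 + 5 = 4)
o(M) = 12 (o(M) = 3*4 = 12)
Q = -12
(Q + 1/o(7))*(-30) = (-12 + 1/12)*(-30) = -143/12*(-30) = 715/2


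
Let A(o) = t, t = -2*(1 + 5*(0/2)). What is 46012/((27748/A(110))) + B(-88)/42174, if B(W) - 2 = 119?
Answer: -88128697/26596458 ≈ -3.3135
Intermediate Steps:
B(W) = 121 (B(W) = 2 + 119 = 121)
t = -2 (t = -2*(1 + 5*(0*(½))) = -2*(1 + 5*0) = -2*(1 + 0) = -2*1 = -2)
A(o) = -2
46012/((27748/A(110))) + B(-88)/42174 = 46012/((27748/(-2))) + 121/42174 = 46012/((27748*(-½))) + 121*(1/42174) = 46012/(-13874) + 11/3834 = 46012*(-1/13874) + 11/3834 = -23006/6937 + 11/3834 = -88128697/26596458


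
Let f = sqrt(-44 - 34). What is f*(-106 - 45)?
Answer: -151*I*sqrt(78) ≈ -1333.6*I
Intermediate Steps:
f = I*sqrt(78) (f = sqrt(-78) = I*sqrt(78) ≈ 8.8318*I)
f*(-106 - 45) = (I*sqrt(78))*(-106 - 45) = (I*sqrt(78))*(-151) = -151*I*sqrt(78)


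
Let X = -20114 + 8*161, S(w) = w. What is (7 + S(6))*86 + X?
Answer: -17708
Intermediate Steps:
X = -18826 (X = -20114 + 1288 = -18826)
(7 + S(6))*86 + X = (7 + 6)*86 - 18826 = 13*86 - 18826 = 1118 - 18826 = -17708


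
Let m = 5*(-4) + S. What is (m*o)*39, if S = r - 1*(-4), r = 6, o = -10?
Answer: 3900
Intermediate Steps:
S = 10 (S = 6 - 1*(-4) = 6 + 4 = 10)
m = -10 (m = 5*(-4) + 10 = -20 + 10 = -10)
(m*o)*39 = -10*(-10)*39 = 100*39 = 3900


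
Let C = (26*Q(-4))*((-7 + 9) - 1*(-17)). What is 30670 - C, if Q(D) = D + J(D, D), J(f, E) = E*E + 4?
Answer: 22766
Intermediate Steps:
J(f, E) = 4 + E² (J(f, E) = E² + 4 = 4 + E²)
Q(D) = 4 + D + D² (Q(D) = D + (4 + D²) = 4 + D + D²)
C = 7904 (C = (26*(4 - 4 + (-4)²))*((-7 + 9) - 1*(-17)) = (26*(4 - 4 + 16))*(2 + 17) = (26*16)*19 = 416*19 = 7904)
30670 - C = 30670 - 1*7904 = 30670 - 7904 = 22766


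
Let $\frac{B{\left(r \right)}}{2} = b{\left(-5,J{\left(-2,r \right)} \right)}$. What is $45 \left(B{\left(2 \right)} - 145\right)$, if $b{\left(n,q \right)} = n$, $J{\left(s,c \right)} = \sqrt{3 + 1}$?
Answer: $-6975$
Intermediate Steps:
$J{\left(s,c \right)} = 2$ ($J{\left(s,c \right)} = \sqrt{4} = 2$)
$B{\left(r \right)} = -10$ ($B{\left(r \right)} = 2 \left(-5\right) = -10$)
$45 \left(B{\left(2 \right)} - 145\right) = 45 \left(-10 - 145\right) = 45 \left(-155\right) = -6975$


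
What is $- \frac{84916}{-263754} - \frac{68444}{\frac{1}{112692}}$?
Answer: $- \frac{1017179334470038}{131877} \approx -7.7131 \cdot 10^{9}$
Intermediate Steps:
$- \frac{84916}{-263754} - \frac{68444}{\frac{1}{112692}} = \left(-84916\right) \left(- \frac{1}{263754}\right) - 68444 \frac{1}{\frac{1}{112692}} = \frac{42458}{131877} - 7713091248 = - \frac{1017179334470038}{131877}$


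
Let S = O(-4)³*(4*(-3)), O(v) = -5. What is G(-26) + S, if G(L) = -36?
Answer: 1464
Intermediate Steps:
S = 1500 (S = (-5)³*(4*(-3)) = -125*(-12) = 1500)
G(-26) + S = -36 + 1500 = 1464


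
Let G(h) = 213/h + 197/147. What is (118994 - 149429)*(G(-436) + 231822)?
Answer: -150734310629725/21364 ≈ -7.0555e+9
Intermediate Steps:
G(h) = 197/147 + 213/h (G(h) = 213/h + 197*(1/147) = 213/h + 197/147 = 197/147 + 213/h)
(118994 - 149429)*(G(-436) + 231822) = (118994 - 149429)*((197/147 + 213/(-436)) + 231822) = -30435*((197/147 + 213*(-1/436)) + 231822) = -30435*((197/147 - 213/436) + 231822) = -30435*(54581/64092 + 231822) = -30435*14857990205/64092 = -150734310629725/21364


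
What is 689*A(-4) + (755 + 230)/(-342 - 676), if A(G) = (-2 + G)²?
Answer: 25249487/1018 ≈ 24803.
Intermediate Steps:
689*A(-4) + (755 + 230)/(-342 - 676) = 689*(-2 - 4)² + (755 + 230)/(-342 - 676) = 689*(-6)² + 985/(-1018) = 689*36 + 985*(-1/1018) = 24804 - 985/1018 = 25249487/1018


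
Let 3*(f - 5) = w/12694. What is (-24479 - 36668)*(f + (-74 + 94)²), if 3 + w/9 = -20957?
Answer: -155258041965/6347 ≈ -2.4462e+7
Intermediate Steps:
w = -188640 (w = -27 + 9*(-20957) = -27 - 188613 = -188640)
f = 295/6347 (f = 5 + (-188640/12694)/3 = 5 + (-188640*1/12694)/3 = 5 + (⅓)*(-94320/6347) = 5 - 31440/6347 = 295/6347 ≈ 0.046479)
(-24479 - 36668)*(f + (-74 + 94)²) = (-24479 - 36668)*(295/6347 + (-74 + 94)²) = -61147*(295/6347 + 20²) = -61147*(295/6347 + 400) = -61147*2539095/6347 = -155258041965/6347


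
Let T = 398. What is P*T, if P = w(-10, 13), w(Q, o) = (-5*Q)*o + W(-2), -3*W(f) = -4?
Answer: 777692/3 ≈ 2.5923e+5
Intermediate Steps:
W(f) = 4/3 (W(f) = -⅓*(-4) = 4/3)
w(Q, o) = 4/3 - 5*Q*o (w(Q, o) = (-5*Q)*o + 4/3 = -5*Q*o + 4/3 = 4/3 - 5*Q*o)
P = 1954/3 (P = 4/3 - 5*(-10)*13 = 4/3 + 650 = 1954/3 ≈ 651.33)
P*T = (1954/3)*398 = 777692/3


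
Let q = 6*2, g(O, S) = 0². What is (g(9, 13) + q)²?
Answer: 144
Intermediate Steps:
g(O, S) = 0
q = 12
(g(9, 13) + q)² = (0 + 12)² = 12² = 144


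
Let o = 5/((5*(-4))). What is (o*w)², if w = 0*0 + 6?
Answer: 9/4 ≈ 2.2500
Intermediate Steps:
w = 6 (w = 0 + 6 = 6)
o = -¼ (o = 5/(-20) = 5*(-1/20) = -¼ ≈ -0.25000)
(o*w)² = (-¼*6)² = (-3/2)² = 9/4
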